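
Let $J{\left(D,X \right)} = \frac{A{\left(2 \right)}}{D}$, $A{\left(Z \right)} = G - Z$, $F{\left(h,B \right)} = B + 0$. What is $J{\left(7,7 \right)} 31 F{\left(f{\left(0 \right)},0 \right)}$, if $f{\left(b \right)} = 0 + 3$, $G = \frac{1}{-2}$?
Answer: $0$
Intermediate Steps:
$G = - \frac{1}{2} \approx -0.5$
$f{\left(b \right)} = 3$
$F{\left(h,B \right)} = B$
$A{\left(Z \right)} = - \frac{1}{2} - Z$
$J{\left(D,X \right)} = - \frac{5}{2 D}$ ($J{\left(D,X \right)} = \frac{- \frac{1}{2} - 2}{D} = - \frac{5}{2 D}$)
$J{\left(7,7 \right)} 31 F{\left(f{\left(0 \right)},0 \right)} = - \frac{5}{2 \cdot 7} \cdot 31 \cdot 0 = \left(- \frac{5}{2}\right) \frac{1}{7} \cdot 31 \cdot 0 = \left(- \frac{5}{14}\right) 31 \cdot 0 = \left(- \frac{155}{14}\right) 0 = 0$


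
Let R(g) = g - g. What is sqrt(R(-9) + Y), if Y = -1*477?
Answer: 3*I*sqrt(53) ≈ 21.84*I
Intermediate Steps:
Y = -477
R(g) = 0
sqrt(R(-9) + Y) = sqrt(0 - 477) = sqrt(-477) = 3*I*sqrt(53)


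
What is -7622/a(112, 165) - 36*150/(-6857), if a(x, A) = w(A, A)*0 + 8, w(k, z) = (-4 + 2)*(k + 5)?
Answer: -26110427/27428 ≈ -951.96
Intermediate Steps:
w(k, z) = -10 - 2*k (w(k, z) = -2*(5 + k) = -10 - 2*k)
a(x, A) = 8 (a(x, A) = (-10 - 2*A)*0 + 8 = 0 + 8 = 8)
-7622/a(112, 165) - 36*150/(-6857) = -7622/8 - 36*150/(-6857) = -7622*⅛ - 5400*(-1/6857) = -3811/4 + 5400/6857 = -26110427/27428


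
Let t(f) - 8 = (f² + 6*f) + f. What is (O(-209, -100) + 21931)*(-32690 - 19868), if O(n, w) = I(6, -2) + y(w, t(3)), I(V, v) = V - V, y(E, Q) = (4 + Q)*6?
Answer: -1165894114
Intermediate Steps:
t(f) = 8 + f² + 7*f (t(f) = 8 + ((f² + 6*f) + f) = 8 + (f² + 7*f) = 8 + f² + 7*f)
y(E, Q) = 24 + 6*Q
I(V, v) = 0
O(n, w) = 252 (O(n, w) = 0 + (24 + 6*(8 + 3² + 7*3)) = 0 + (24 + 6*(8 + 9 + 21)) = 0 + (24 + 6*38) = 0 + (24 + 228) = 0 + 252 = 252)
(O(-209, -100) + 21931)*(-32690 - 19868) = (252 + 21931)*(-32690 - 19868) = 22183*(-52558) = -1165894114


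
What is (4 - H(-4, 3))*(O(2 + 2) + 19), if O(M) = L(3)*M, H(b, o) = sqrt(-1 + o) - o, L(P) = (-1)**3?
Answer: 105 - 15*sqrt(2) ≈ 83.787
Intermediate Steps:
L(P) = -1
O(M) = -M
(4 - H(-4, 3))*(O(2 + 2) + 19) = (4 - (sqrt(-1 + 3) - 1*3))*(-(2 + 2) + 19) = (4 - (sqrt(2) - 3))*(-1*4 + 19) = (4 - (-3 + sqrt(2)))*(-4 + 19) = (4 + (3 - sqrt(2)))*15 = (7 - sqrt(2))*15 = 105 - 15*sqrt(2)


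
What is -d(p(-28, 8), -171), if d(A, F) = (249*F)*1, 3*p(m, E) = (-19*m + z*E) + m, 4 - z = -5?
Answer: 42579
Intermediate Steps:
z = 9 (z = 4 - 1*(-5) = 4 + 5 = 9)
p(m, E) = -6*m + 3*E (p(m, E) = ((-19*m + 9*E) + m)/3 = (-18*m + 9*E)/3 = -6*m + 3*E)
d(A, F) = 249*F
-d(p(-28, 8), -171) = -249*(-171) = -1*(-42579) = 42579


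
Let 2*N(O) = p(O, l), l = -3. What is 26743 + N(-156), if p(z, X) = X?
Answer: 53483/2 ≈ 26742.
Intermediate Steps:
N(O) = -3/2 (N(O) = (½)*(-3) = -3/2)
26743 + N(-156) = 26743 - 3/2 = 53483/2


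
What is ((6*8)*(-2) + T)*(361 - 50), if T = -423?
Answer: -161409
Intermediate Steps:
((6*8)*(-2) + T)*(361 - 50) = ((6*8)*(-2) - 423)*(361 - 50) = (48*(-2) - 423)*311 = (-96 - 423)*311 = -519*311 = -161409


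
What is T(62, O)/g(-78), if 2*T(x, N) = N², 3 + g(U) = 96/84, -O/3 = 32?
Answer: -32256/13 ≈ -2481.2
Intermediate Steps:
O = -96 (O = -3*32 = -96)
g(U) = -13/7 (g(U) = -3 + 96/84 = -3 + 96*(1/84) = -3 + 8/7 = -13/7)
T(x, N) = N²/2
T(62, O)/g(-78) = ((½)*(-96)²)/(-13/7) = ((½)*9216)*(-7/13) = 4608*(-7/13) = -32256/13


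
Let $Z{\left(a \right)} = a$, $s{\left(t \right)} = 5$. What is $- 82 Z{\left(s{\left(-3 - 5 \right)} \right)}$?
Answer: $-410$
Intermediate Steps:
$- 82 Z{\left(s{\left(-3 - 5 \right)} \right)} = \left(-82\right) 5 = -410$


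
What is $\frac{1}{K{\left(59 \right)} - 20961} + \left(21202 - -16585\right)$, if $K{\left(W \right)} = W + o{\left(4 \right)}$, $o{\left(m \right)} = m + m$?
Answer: $\frac{789521577}{20894} \approx 37787.0$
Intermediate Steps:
$o{\left(m \right)} = 2 m$
$K{\left(W \right)} = 8 + W$ ($K{\left(W \right)} = W + 2 \cdot 4 = W + 8 = 8 + W$)
$\frac{1}{K{\left(59 \right)} - 20961} + \left(21202 - -16585\right) = \frac{1}{\left(8 + 59\right) - 20961} + \left(21202 - -16585\right) = \frac{1}{67 - 20961} + \left(21202 + 16585\right) = \frac{1}{-20894} + 37787 = - \frac{1}{20894} + 37787 = \frac{789521577}{20894}$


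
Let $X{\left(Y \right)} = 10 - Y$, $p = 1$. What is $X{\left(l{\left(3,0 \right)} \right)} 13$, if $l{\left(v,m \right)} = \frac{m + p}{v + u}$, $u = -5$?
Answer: $\frac{273}{2} \approx 136.5$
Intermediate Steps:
$l{\left(v,m \right)} = \frac{1 + m}{-5 + v}$ ($l{\left(v,m \right)} = \frac{m + 1}{v - 5} = \frac{1 + m}{-5 + v}$)
$X{\left(l{\left(3,0 \right)} \right)} 13 = \left(10 - \frac{1 + 0}{-5 + 3}\right) 13 = \left(10 - \frac{1}{-2} \cdot 1\right) 13 = \left(10 - \left(- \frac{1}{2}\right) 1\right) 13 = \left(10 - - \frac{1}{2}\right) 13 = \left(10 + \frac{1}{2}\right) 13 = \frac{21}{2} \cdot 13 = \frac{273}{2}$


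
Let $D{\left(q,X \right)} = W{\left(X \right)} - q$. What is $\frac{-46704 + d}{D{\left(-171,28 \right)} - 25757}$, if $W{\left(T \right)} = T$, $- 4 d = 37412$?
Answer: $\frac{56057}{25558} \approx 2.1933$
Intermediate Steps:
$d = -9353$ ($d = \left(- \frac{1}{4}\right) 37412 = -9353$)
$D{\left(q,X \right)} = X - q$
$\frac{-46704 + d}{D{\left(-171,28 \right)} - 25757} = \frac{-46704 - 9353}{\left(28 - -171\right) - 25757} = - \frac{56057}{\left(28 + 171\right) - 25757} = - \frac{56057}{199 - 25757} = - \frac{56057}{-25558} = \left(-56057\right) \left(- \frac{1}{25558}\right) = \frac{56057}{25558}$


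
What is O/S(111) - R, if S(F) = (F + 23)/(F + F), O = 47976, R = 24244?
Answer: 3700988/67 ≈ 55239.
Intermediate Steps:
S(F) = (23 + F)/(2*F) (S(F) = (23 + F)/((2*F)) = (23 + F)*(1/(2*F)) = (23 + F)/(2*F))
O/S(111) - R = 47976/(((½)*(23 + 111)/111)) - 1*24244 = 47976/(((½)*(1/111)*134)) - 24244 = 47976/(67/111) - 24244 = 47976*(111/67) - 24244 = 5325336/67 - 24244 = 3700988/67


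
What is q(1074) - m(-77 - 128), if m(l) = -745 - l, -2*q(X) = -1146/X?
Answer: 193511/358 ≈ 540.53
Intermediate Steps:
q(X) = 573/X (q(X) = -(-573)/X = 573/X)
q(1074) - m(-77 - 128) = 573/1074 - (-745 - (-77 - 128)) = 573*(1/1074) - (-745 - 1*(-205)) = 191/358 - (-745 + 205) = 191/358 - 1*(-540) = 191/358 + 540 = 193511/358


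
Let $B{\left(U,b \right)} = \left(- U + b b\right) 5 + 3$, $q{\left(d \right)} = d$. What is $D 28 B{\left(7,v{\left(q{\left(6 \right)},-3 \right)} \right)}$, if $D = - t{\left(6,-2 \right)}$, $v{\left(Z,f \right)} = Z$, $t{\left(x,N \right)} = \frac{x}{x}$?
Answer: $-4144$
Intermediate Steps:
$t{\left(x,N \right)} = 1$
$B{\left(U,b \right)} = 3 - 5 U + 5 b^{2}$ ($B{\left(U,b \right)} = \left(- U + b^{2}\right) 5 + 3 = \left(b^{2} - U\right) 5 + 3 = \left(- 5 U + 5 b^{2}\right) + 3 = 3 - 5 U + 5 b^{2}$)
$D = -1$ ($D = \left(-1\right) 1 = -1$)
$D 28 B{\left(7,v{\left(q{\left(6 \right)},-3 \right)} \right)} = \left(-1\right) 28 \left(3 - 35 + 5 \cdot 6^{2}\right) = - 28 \left(3 - 35 + 5 \cdot 36\right) = - 28 \left(3 - 35 + 180\right) = \left(-28\right) 148 = -4144$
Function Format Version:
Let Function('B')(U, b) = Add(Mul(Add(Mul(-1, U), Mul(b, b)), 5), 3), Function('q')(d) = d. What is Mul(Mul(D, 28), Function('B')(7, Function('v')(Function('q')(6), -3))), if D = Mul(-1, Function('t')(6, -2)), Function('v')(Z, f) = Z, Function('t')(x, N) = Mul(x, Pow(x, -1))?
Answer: -4144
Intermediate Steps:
Function('t')(x, N) = 1
Function('B')(U, b) = Add(3, Mul(-5, U), Mul(5, Pow(b, 2))) (Function('B')(U, b) = Add(Mul(Add(Mul(-1, U), Pow(b, 2)), 5), 3) = Add(Mul(Add(Pow(b, 2), Mul(-1, U)), 5), 3) = Add(Add(Mul(-5, U), Mul(5, Pow(b, 2))), 3) = Add(3, Mul(-5, U), Mul(5, Pow(b, 2))))
D = -1 (D = Mul(-1, 1) = -1)
Mul(Mul(D, 28), Function('B')(7, Function('v')(Function('q')(6), -3))) = Mul(Mul(-1, 28), Add(3, Mul(-5, 7), Mul(5, Pow(6, 2)))) = Mul(-28, Add(3, -35, Mul(5, 36))) = Mul(-28, Add(3, -35, 180)) = Mul(-28, 148) = -4144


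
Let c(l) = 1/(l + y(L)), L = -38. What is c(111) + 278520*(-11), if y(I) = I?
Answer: -223651559/73 ≈ -3.0637e+6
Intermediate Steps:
c(l) = 1/(-38 + l) (c(l) = 1/(l - 38) = 1/(-38 + l))
c(111) + 278520*(-11) = 1/(-38 + 111) + 278520*(-11) = 1/73 - 3063720 = -223651559/73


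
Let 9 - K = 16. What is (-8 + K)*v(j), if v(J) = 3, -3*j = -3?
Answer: -45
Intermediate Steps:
j = 1 (j = -1/3*(-3) = 1)
K = -7 (K = 9 - 1*16 = 9 - 16 = -7)
(-8 + K)*v(j) = (-8 - 7)*3 = -15*3 = -45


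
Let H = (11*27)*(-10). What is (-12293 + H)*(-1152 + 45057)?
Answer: -670122015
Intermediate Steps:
H = -2970 (H = 297*(-10) = -2970)
(-12293 + H)*(-1152 + 45057) = (-12293 - 2970)*(-1152 + 45057) = -15263*43905 = -670122015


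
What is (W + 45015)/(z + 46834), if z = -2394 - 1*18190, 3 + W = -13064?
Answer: 2282/1875 ≈ 1.2171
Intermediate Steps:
W = -13067 (W = -3 - 13064 = -13067)
z = -20584 (z = -2394 - 18190 = -20584)
(W + 45015)/(z + 46834) = (-13067 + 45015)/(-20584 + 46834) = 31948/26250 = 31948*(1/26250) = 2282/1875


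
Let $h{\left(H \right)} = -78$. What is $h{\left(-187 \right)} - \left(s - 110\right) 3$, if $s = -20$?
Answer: $312$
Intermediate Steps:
$h{\left(-187 \right)} - \left(s - 110\right) 3 = -78 - \left(-20 - 110\right) 3 = -78 - \left(-130\right) 3 = -78 - -390 = -78 + 390 = 312$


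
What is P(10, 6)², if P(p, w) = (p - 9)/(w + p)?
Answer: 1/256 ≈ 0.0039063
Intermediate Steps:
P(p, w) = (-9 + p)/(p + w)
P(10, 6)² = ((-9 + 10)/(10 + 6))² = (1/16)² = 1/256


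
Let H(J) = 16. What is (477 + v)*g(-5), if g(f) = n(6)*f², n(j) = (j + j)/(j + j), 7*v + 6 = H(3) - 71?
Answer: 81950/7 ≈ 11707.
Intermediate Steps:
v = -61/7 (v = -6/7 + (16 - 71)/7 = -6/7 + (⅐)*(-55) = -6/7 - 55/7 = -61/7 ≈ -8.7143)
n(j) = 1 (n(j) = (2*j)/((2*j)) = (2*j)*(1/(2*j)) = 1)
g(f) = f² (g(f) = 1*f² = f²)
(477 + v)*g(-5) = (477 - 61/7)*(-5)² = (3278/7)*25 = 81950/7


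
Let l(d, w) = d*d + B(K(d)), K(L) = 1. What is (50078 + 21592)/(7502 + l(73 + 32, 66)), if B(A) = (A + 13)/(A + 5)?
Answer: 107505/27794 ≈ 3.8679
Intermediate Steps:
B(A) = (13 + A)/(5 + A)
l(d, w) = 7/3 + d² (l(d, w) = d*d + (13 + 1)/(5 + 1) = d² + 14/6 = d² + (⅙)*14 = d² + 7/3 = 7/3 + d²)
(50078 + 21592)/(7502 + l(73 + 32, 66)) = (50078 + 21592)/(7502 + (7/3 + (73 + 32)²)) = 71670/(7502 + (7/3 + 105²)) = 71670/(7502 + (7/3 + 11025)) = 71670/(7502 + 33082/3) = 71670/(55588/3) = 71670*(3/55588) = 107505/27794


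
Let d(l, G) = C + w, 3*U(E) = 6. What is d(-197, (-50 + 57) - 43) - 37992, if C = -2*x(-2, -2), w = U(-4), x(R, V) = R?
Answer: -37986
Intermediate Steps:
U(E) = 2 (U(E) = (1/3)*6 = 2)
w = 2
C = 4 (C = -2*(-2) = 4)
d(l, G) = 6 (d(l, G) = 4 + 2 = 6)
d(-197, (-50 + 57) - 43) - 37992 = 6 - 37992 = -37986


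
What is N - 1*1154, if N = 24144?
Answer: 22990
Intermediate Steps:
N - 1*1154 = 24144 - 1*1154 = 24144 - 1154 = 22990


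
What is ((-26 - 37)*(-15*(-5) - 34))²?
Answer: 6671889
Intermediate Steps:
((-26 - 37)*(-15*(-5) - 34))² = (-63*(75 - 34))² = (-63*41)² = (-2583)² = 6671889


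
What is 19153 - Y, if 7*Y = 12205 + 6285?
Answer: 115581/7 ≈ 16512.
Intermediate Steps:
Y = 18490/7 (Y = (12205 + 6285)/7 = (1/7)*18490 = 18490/7 ≈ 2641.4)
19153 - Y = 19153 - 1*18490/7 = 19153 - 18490/7 = 115581/7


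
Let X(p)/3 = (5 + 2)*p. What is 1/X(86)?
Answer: 1/1806 ≈ 0.00055371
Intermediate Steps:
X(p) = 21*p (X(p) = 3*((5 + 2)*p) = 3*(7*p) = 21*p)
1/X(86) = 1/(21*86) = 1/1806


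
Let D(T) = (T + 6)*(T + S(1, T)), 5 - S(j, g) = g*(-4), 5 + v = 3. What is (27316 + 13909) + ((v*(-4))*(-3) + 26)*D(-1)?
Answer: 41225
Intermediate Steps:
v = -2 (v = -5 + 3 = -2)
S(j, g) = 5 + 4*g (S(j, g) = 5 - g*(-4) = 5 - (-4)*g = 5 + 4*g)
D(T) = (5 + 5*T)*(6 + T) (D(T) = (T + 6)*(T + (5 + 4*T)) = (6 + T)*(5 + 5*T) = (5 + 5*T)*(6 + T))
(27316 + 13909) + ((v*(-4))*(-3) + 26)*D(-1) = (27316 + 13909) + (-2*(-4)*(-3) + 26)*(30 + 5*(-1)**2 + 35*(-1)) = 41225 + (8*(-3) + 26)*(30 + 5*1 - 35) = 41225 + (-24 + 26)*(30 + 5 - 35) = 41225 + 2*0 = 41225 + 0 = 41225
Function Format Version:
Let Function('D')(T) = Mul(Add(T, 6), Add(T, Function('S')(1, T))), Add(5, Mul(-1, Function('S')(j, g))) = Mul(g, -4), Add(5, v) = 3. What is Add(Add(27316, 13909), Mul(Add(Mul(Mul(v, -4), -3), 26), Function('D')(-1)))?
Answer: 41225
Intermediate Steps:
v = -2 (v = Add(-5, 3) = -2)
Function('S')(j, g) = Add(5, Mul(4, g)) (Function('S')(j, g) = Add(5, Mul(-1, Mul(g, -4))) = Add(5, Mul(-1, Mul(-4, g))) = Add(5, Mul(4, g)))
Function('D')(T) = Mul(Add(5, Mul(5, T)), Add(6, T)) (Function('D')(T) = Mul(Add(T, 6), Add(T, Add(5, Mul(4, T)))) = Mul(Add(6, T), Add(5, Mul(5, T))) = Mul(Add(5, Mul(5, T)), Add(6, T)))
Add(Add(27316, 13909), Mul(Add(Mul(Mul(v, -4), -3), 26), Function('D')(-1))) = Add(Add(27316, 13909), Mul(Add(Mul(Mul(-2, -4), -3), 26), Add(30, Mul(5, Pow(-1, 2)), Mul(35, -1)))) = Add(41225, Mul(Add(Mul(8, -3), 26), Add(30, Mul(5, 1), -35))) = Add(41225, Mul(Add(-24, 26), Add(30, 5, -35))) = Add(41225, Mul(2, 0)) = Add(41225, 0) = 41225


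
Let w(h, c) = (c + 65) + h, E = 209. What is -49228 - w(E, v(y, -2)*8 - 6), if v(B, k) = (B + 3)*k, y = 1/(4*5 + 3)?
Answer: -1137288/23 ≈ -49447.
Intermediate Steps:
y = 1/23 (y = 1/(20 + 3) = 1/23 ≈ 0.043478)
v(B, k) = k*(3 + B) (v(B, k) = (3 + B)*k = k*(3 + B))
w(h, c) = 65 + c + h (w(h, c) = (65 + c) + h = 65 + c + h)
-49228 - w(E, v(y, -2)*8 - 6) = -49228 - (65 + (-2*(3 + 1/23)*8 - 6) + 209) = -49228 - (65 + (-2*70/23*8 - 6) + 209) = -49228 - (65 + (-140/23*8 - 6) + 209) = -49228 - (65 + (-1120/23 - 6) + 209) = -49228 - (65 - 1258/23 + 209) = -49228 - 1*5044/23 = -49228 - 5044/23 = -1137288/23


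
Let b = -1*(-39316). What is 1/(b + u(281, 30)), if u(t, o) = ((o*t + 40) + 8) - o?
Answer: 1/47764 ≈ 2.0936e-5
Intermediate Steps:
u(t, o) = 48 - o + o*t (u(t, o) = ((40 + o*t) + 8) - o = (48 + o*t) - o = 48 - o + o*t)
b = 39316
1/(b + u(281, 30)) = 1/(39316 + (48 - 1*30 + 30*281)) = 1/(39316 + (48 - 30 + 8430)) = 1/(39316 + 8448) = 1/47764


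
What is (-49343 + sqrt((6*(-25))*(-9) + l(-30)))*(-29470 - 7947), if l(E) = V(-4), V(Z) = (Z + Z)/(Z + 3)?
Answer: 1846267031 - 37417*sqrt(1358) ≈ 1.8449e+9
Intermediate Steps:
V(Z) = 2*Z/(3 + Z) (V(Z) = (2*Z)/(3 + Z) = 2*Z/(3 + Z))
l(E) = 8 (l(E) = 2*(-4)/(3 - 4) = 2*(-4)/(-1) = 2*(-4)*(-1) = 8)
(-49343 + sqrt((6*(-25))*(-9) + l(-30)))*(-29470 - 7947) = (-49343 + sqrt((6*(-25))*(-9) + 8))*(-29470 - 7947) = (-49343 + sqrt(-150*(-9) + 8))*(-37417) = (-49343 + sqrt(1350 + 8))*(-37417) = (-49343 + sqrt(1358))*(-37417) = 1846267031 - 37417*sqrt(1358)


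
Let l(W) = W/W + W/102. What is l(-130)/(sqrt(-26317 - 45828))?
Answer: 14*I*sqrt(72145)/3679395 ≈ 0.001022*I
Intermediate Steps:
l(W) = 1 + W/102 (l(W) = 1 + W*(1/102) = 1 + W/102)
l(-130)/(sqrt(-26317 - 45828)) = (1 + (1/102)*(-130))/(sqrt(-26317 - 45828)) = (1 - 65/51)/(sqrt(-72145)) = -14*(-I*sqrt(72145)/72145)/51 = -(-14)*I*sqrt(72145)/3679395 = 14*I*sqrt(72145)/3679395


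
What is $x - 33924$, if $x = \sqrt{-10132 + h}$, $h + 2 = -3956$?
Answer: $-33924 + i \sqrt{14090} \approx -33924.0 + 118.7 i$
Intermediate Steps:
$h = -3958$ ($h = -2 - 3956 = -3958$)
$x = i \sqrt{14090}$ ($x = \sqrt{-10132 - 3958} = \sqrt{-14090} = i \sqrt{14090} \approx 118.7 i$)
$x - 33924 = i \sqrt{14090} - 33924 = -33924 + i \sqrt{14090}$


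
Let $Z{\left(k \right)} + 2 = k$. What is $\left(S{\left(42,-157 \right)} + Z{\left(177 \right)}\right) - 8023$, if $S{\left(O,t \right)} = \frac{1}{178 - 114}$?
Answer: $- \frac{502271}{64} \approx -7848.0$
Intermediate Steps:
$S{\left(O,t \right)} = \frac{1}{64}$
$Z{\left(k \right)} = -2 + k$
$\left(S{\left(42,-157 \right)} + Z{\left(177 \right)}\right) - 8023 = \left(\frac{1}{64} + \left(-2 + 177\right)\right) - 8023 = \left(\frac{1}{64} + 175\right) - 8023 = \frac{11201}{64} - 8023 = - \frac{502271}{64}$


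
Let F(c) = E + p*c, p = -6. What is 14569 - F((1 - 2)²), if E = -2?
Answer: 14577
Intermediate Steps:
F(c) = -2 - 6*c
14569 - F((1 - 2)²) = 14569 - (-2 - 6*(1 - 2)²) = 14569 - (-2 - 6*(-1)²) = 14569 - (-2 - 6*1) = 14569 - (-2 - 6) = 14569 - 1*(-8) = 14569 + 8 = 14577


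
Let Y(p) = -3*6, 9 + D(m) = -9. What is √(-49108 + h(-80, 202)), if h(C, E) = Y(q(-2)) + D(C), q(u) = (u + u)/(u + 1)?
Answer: 2*I*√12286 ≈ 221.68*I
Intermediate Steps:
q(u) = 2*u/(1 + u) (q(u) = (2*u)/(1 + u) = 2*u/(1 + u))
D(m) = -18 (D(m) = -9 - 9 = -18)
Y(p) = -18
h(C, E) = -36 (h(C, E) = -18 - 18 = -36)
√(-49108 + h(-80, 202)) = √(-49108 - 36) = √(-49144) = 2*I*√12286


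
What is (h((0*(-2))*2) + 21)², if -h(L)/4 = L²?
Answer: 441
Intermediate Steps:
h(L) = -4*L²
(h((0*(-2))*2) + 21)² = (-4*((0*(-2))*2)² + 21)² = (-4*(0*2)² + 21)² = (-4*0² + 21)² = (-4*0 + 21)² = (0 + 21)² = 21² = 441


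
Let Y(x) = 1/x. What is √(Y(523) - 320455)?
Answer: 6*I*√2434825977/523 ≈ 566.09*I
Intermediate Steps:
√(Y(523) - 320455) = √(1/523 - 320455) = √(-167597964/523) = 6*I*√2434825977/523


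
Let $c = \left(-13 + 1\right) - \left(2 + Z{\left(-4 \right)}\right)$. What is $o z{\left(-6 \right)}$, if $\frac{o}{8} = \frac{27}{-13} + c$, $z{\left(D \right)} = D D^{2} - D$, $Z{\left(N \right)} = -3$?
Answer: $\frac{285600}{13} \approx 21969.0$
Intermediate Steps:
$z{\left(D \right)} = D^{3} - D$
$c = -11$ ($c = \left(-13 + 1\right) - -1 = -12 + \left(-2 + 3\right) = -12 + 1 = -11$)
$o = - \frac{1360}{13}$ ($o = 8 \left(\frac{27}{-13} - 11\right) = 8 \left(27 \left(- \frac{1}{13}\right) - 11\right) = 8 \left(- \frac{27}{13} - 11\right) = 8 \left(- \frac{170}{13}\right) = - \frac{1360}{13} \approx -104.62$)
$o z{\left(-6 \right)} = - \frac{1360 \left(\left(-6\right)^{3} - -6\right)}{13} = - \frac{1360 \left(-216 + 6\right)}{13} = \left(- \frac{1360}{13}\right) \left(-210\right) = \frac{285600}{13}$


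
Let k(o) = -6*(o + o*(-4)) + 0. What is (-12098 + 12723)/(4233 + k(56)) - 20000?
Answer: -104819375/5241 ≈ -20000.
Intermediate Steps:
k(o) = 18*o (k(o) = -6*(o - 4*o) + 0 = -(-18)*o + 0 = 18*o + 0 = 18*o)
(-12098 + 12723)/(4233 + k(56)) - 20000 = (-12098 + 12723)/(4233 + 18*56) - 20000 = 625/(4233 + 1008) - 20000 = 625/5241 - 20000 = -104819375/5241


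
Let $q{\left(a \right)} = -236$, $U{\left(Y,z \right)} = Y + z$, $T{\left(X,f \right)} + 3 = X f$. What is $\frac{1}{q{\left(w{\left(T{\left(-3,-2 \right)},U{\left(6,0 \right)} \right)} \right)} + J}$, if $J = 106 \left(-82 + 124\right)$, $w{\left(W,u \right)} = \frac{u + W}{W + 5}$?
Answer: $\frac{1}{4216} \approx 0.00023719$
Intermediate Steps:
$T{\left(X,f \right)} = -3 + X f$
$w{\left(W,u \right)} = \frac{W + u}{5 + W}$
$J = 4452$ ($J = 106 \cdot 42 = 4452$)
$\frac{1}{q{\left(w{\left(T{\left(-3,-2 \right)},U{\left(6,0 \right)} \right)} \right)} + J} = \frac{1}{-236 + 4452} = \frac{1}{4216}$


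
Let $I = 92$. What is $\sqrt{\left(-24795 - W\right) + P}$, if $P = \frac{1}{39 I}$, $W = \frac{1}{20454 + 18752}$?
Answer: $\frac{i \sqrt{30665783514222682761}}{35167782} \approx 157.46 i$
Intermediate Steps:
$W = \frac{1}{39206} \approx 2.5506 \cdot 10^{-5}$
$P = \frac{1}{3588}$ ($P = \frac{1}{39 \cdot 92} = \frac{1}{3588} \approx 0.00027871$)
$\sqrt{\left(-24795 - W\right) + P} = \sqrt{\left(-24795 - \frac{1}{39206}\right) + \frac{1}{3588}} = \sqrt{- \frac{972112771}{39206} + \frac{1}{3588}} = \sqrt{- \frac{1743970291571}{70335564}} = \frac{i \sqrt{30665783514222682761}}{35167782}$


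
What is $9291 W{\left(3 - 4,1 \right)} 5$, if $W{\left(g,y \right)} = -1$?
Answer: $-46455$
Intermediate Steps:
$9291 W{\left(3 - 4,1 \right)} 5 = 9291 \left(\left(-1\right) 5\right) = 9291 \left(-5\right) = -46455$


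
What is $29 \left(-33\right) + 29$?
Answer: $-928$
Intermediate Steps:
$29 \left(-33\right) + 29 = -957 + 29 = -928$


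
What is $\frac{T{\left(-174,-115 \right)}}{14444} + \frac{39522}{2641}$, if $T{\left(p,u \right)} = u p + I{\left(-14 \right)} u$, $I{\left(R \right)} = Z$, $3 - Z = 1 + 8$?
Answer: $\frac{6799179}{414637} \approx 16.398$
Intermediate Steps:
$Z = -6$ ($Z = 3 - \left(1 + 8\right) = 3 - 9 = -6$)
$I{\left(R \right)} = -6$
$T{\left(p,u \right)} = - 6 u + p u$ ($T{\left(p,u \right)} = u p - 6 u = p u - 6 u = - 6 u + p u$)
$\frac{T{\left(-174,-115 \right)}}{14444} + \frac{39522}{2641} = \frac{\left(-115\right) \left(-6 - 174\right)}{14444} + \frac{39522}{2641} = \left(-115\right) \left(-180\right) \frac{1}{14444} + 39522 \cdot \frac{1}{2641} = 20700 \cdot \frac{1}{14444} + \frac{39522}{2641} = \frac{225}{157} + \frac{39522}{2641} = \frac{6799179}{414637}$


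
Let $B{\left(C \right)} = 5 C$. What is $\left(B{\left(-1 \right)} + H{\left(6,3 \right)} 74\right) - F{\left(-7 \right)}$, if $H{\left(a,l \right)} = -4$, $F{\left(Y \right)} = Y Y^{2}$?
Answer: $42$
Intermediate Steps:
$F{\left(Y \right)} = Y^{3}$
$\left(B{\left(-1 \right)} + H{\left(6,3 \right)} 74\right) - F{\left(-7 \right)} = \left(5 \left(-1\right) - 296\right) - \left(-7\right)^{3} = \left(-5 - 296\right) - -343 = -301 + 343 = 42$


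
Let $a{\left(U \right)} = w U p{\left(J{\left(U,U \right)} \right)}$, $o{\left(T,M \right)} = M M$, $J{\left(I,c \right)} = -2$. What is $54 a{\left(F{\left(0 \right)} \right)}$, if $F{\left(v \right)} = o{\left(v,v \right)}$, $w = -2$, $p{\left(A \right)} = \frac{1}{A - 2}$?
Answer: $0$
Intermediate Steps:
$o{\left(T,M \right)} = M^{2}$
$p{\left(A \right)} = \frac{1}{-2 + A}$
$F{\left(v \right)} = v^{2}$
$a{\left(U \right)} = \frac{U}{2}$ ($a{\left(U \right)} = \frac{\left(-2\right) U}{-2 - 2} = \frac{\left(-2\right) U}{-4} = - 2 U \left(- \frac{1}{4}\right) = \frac{U}{2}$)
$54 a{\left(F{\left(0 \right)} \right)} = 54 \frac{0^{2}}{2} = 54 \cdot \frac{1}{2} \cdot 0 = 54 \cdot 0 = 0$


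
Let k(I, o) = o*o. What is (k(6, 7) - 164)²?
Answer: 13225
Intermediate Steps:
k(I, o) = o²
(k(6, 7) - 164)² = (7² - 164)² = (49 - 164)² = (-115)² = 13225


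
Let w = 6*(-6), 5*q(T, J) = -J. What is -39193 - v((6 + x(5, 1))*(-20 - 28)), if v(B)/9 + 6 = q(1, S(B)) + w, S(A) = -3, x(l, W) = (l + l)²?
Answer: -194102/5 ≈ -38820.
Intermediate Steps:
x(l, W) = 4*l² (x(l, W) = (2*l)² = 4*l²)
q(T, J) = -J/5 (q(T, J) = (-J)/5 = -J/5)
w = -36
v(B) = -1863/5 (v(B) = -54 + 9*(-⅕*(-3) - 36) = -54 + 9*(⅗ - 36) = -54 + 9*(-177/5) = -54 - 1593/5 = -1863/5)
-39193 - v((6 + x(5, 1))*(-20 - 28)) = -39193 - 1*(-1863/5) = -39193 + 1863/5 = -194102/5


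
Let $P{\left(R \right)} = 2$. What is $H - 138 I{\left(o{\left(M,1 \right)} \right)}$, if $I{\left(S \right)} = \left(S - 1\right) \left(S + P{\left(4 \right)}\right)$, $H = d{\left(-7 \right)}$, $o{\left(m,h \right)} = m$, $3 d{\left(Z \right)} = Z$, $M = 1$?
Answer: $- \frac{7}{3} \approx -2.3333$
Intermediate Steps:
$d{\left(Z \right)} = \frac{Z}{3}$
$H = - \frac{7}{3}$ ($H = \frac{1}{3} \left(-7\right) = - \frac{7}{3} \approx -2.3333$)
$I{\left(S \right)} = \left(-1 + S\right) \left(2 + S\right)$ ($I{\left(S \right)} = \left(S - 1\right) \left(S + 2\right) = \left(-1 + S\right) \left(2 + S\right)$)
$H - 138 I{\left(o{\left(M,1 \right)} \right)} = - \frac{7}{3} - 138 \left(-2 + 1 + 1^{2}\right) = - \frac{7}{3} - 138 \left(-2 + 1 + 1\right) = - \frac{7}{3} - 0 = - \frac{7}{3} + 0 = - \frac{7}{3}$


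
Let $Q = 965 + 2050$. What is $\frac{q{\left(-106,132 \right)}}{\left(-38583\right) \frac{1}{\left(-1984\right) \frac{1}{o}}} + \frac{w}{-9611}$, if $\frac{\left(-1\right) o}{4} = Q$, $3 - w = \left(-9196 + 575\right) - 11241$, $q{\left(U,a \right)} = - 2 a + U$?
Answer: $- \frac{461817368741}{223605191439} \approx -2.0653$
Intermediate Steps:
$q{\left(U,a \right)} = U - 2 a$
$w = 19865$ ($w = 3 - \left(\left(-9196 + 575\right) - 11241\right) = 3 - \left(-8621 - 11241\right) = 3 - -19862 = 3 + 19862 = 19865$)
$Q = 3015$
$o = -12060$ ($o = \left(-4\right) 3015 = -12060$)
$\frac{q{\left(-106,132 \right)}}{\left(-38583\right) \frac{1}{\left(-1984\right) \frac{1}{o}}} + \frac{w}{-9611} = \frac{-106 - 264}{\left(-38583\right) \frac{1}{\left(-1984\right) \frac{1}{-12060}}} + \frac{19865}{-9611} = \frac{-106 - 264}{\left(-38583\right) \frac{1}{\left(-1984\right) \left(- \frac{1}{12060}\right)}} + 19865 \left(- \frac{1}{9611}\right) = - \frac{370}{\left(-38583\right) \frac{1}{\frac{496}{3015}}} - \frac{19865}{9611} = - \frac{370}{\left(-38583\right) \frac{3015}{496}} - \frac{19865}{9611} = - \frac{370}{- \frac{116327745}{496}} - \frac{19865}{9611} = \left(-370\right) \left(- \frac{496}{116327745}\right) - \frac{19865}{9611} = \frac{36704}{23265549} - \frac{19865}{9611} = - \frac{461817368741}{223605191439}$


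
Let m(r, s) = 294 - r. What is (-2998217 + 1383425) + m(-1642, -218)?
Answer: -1612856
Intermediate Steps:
(-2998217 + 1383425) + m(-1642, -218) = (-2998217 + 1383425) + (294 - 1*(-1642)) = -1614792 + (294 + 1642) = -1614792 + 1936 = -1612856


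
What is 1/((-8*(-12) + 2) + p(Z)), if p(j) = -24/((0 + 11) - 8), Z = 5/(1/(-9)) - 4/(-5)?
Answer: 1/90 ≈ 0.011111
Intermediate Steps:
Z = -221/5 (Z = 5/(-1/9) - 4*(-1/5) = 5*(-9) + 4/5 = -45 + 4/5 = -221/5 ≈ -44.200)
p(j) = -8 (p(j) = -24/(11 - 8) = -24/3 = -24*1/3 = -8)
1/((-8*(-12) + 2) + p(Z)) = 1/((-8*(-12) + 2) - 8) = 1/((96 + 2) - 8) = 1/(98 - 8) = 1/90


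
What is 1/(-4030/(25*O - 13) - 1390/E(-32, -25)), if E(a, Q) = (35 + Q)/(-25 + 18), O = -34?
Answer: 863/843729 ≈ 0.0010228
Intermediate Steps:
E(a, Q) = -5 - Q/7 (E(a, Q) = (35 + Q)/(-7) = (35 + Q)*(-⅐) = -5 - Q/7)
1/(-4030/(25*O - 13) - 1390/E(-32, -25)) = 1/(-4030/(25*(-34) - 13) - 1390/(-5 - ⅐*(-25))) = 1/(-4030/(-850 - 13) - 1390/(-5 + 25/7)) = 1/(-4030/(-863) - 1390/(-10/7)) = 1/(-4030*(-1/863) - 1390*(-7/10)) = 1/(4030/863 + 973) = 1/(843729/863) = 863/843729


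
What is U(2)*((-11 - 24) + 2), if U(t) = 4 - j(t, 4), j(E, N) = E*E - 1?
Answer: -33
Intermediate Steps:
j(E, N) = -1 + E² (j(E, N) = E² - 1 = -1 + E²)
U(t) = 5 - t² (U(t) = 4 - (-1 + t²) = 4 + (1 - t²) = 5 - t²)
U(2)*((-11 - 24) + 2) = (5 - 1*2²)*((-11 - 24) + 2) = (5 - 1*4)*(-35 + 2) = (5 - 4)*(-33) = 1*(-33) = -33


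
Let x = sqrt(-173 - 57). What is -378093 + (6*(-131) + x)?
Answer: -378879 + I*sqrt(230) ≈ -3.7888e+5 + 15.166*I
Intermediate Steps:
x = I*sqrt(230) (x = sqrt(-230) = I*sqrt(230) ≈ 15.166*I)
-378093 + (6*(-131) + x) = -378093 + (6*(-131) + I*sqrt(230)) = -378093 + (-786 + I*sqrt(230)) = -378879 + I*sqrt(230)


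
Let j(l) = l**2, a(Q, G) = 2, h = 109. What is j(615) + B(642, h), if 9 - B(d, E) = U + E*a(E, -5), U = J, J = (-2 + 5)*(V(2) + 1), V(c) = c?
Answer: 378007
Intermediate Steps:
J = 9 (J = (-2 + 5)*(2 + 1) = 3*3 = 9)
U = 9
B(d, E) = -2*E (B(d, E) = 9 - (9 + E*2) = 9 - (9 + 2*E) = 9 + (-9 - 2*E) = -2*E)
j(615) + B(642, h) = 615**2 - 2*109 = 378225 - 218 = 378007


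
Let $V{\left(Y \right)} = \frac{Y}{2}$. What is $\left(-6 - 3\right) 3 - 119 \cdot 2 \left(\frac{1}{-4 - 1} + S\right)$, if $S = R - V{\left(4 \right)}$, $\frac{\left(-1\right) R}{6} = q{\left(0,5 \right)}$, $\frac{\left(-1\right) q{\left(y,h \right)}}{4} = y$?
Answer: $\frac{2483}{5} \approx 496.6$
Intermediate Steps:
$q{\left(y,h \right)} = - 4 y$
$R = 0$ ($R = - 6 \left(\left(-4\right) 0\right) = \left(-6\right) 0 = 0$)
$V{\left(Y \right)} = \frac{Y}{2}$ ($V{\left(Y \right)} = Y \frac{1}{2} = \frac{Y}{2}$)
$S = -2$ ($S = 0 - \frac{1}{2} \cdot 4 = 0 - 2 = -2$)
$\left(-6 - 3\right) 3 - 119 \cdot 2 \left(\frac{1}{-4 - 1} + S\right) = \left(-6 - 3\right) 3 - 119 \cdot 2 \left(\frac{1}{-4 - 1} - 2\right) = \left(-9\right) 3 - 119 \cdot 2 \left(\frac{1}{-5} - 2\right) = -27 - 119 \cdot 2 \left(- \frac{1}{5} - 2\right) = -27 - 119 \cdot 2 \left(- \frac{11}{5}\right) = -27 - - \frac{2618}{5} = -27 + \frac{2618}{5} = \frac{2483}{5}$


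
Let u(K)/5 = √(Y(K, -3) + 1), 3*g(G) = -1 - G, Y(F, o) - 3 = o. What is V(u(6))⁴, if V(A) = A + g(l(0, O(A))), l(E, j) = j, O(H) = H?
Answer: 81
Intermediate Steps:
Y(F, o) = 3 + o
g(G) = -⅓ - G/3 (g(G) = (-1 - G)/3 = -⅓ - G/3)
u(K) = 5 (u(K) = 5*√((3 - 3) + 1) = 5*√(0 + 1) = 5*√1 = 5*1 = 5)
V(A) = -⅓ + 2*A/3 (V(A) = A + (-⅓ - A/3) = -⅓ + 2*A/3)
V(u(6))⁴ = (-⅓ + (⅔)*5)⁴ = (-⅓ + 10/3)⁴ = 3⁴ = 81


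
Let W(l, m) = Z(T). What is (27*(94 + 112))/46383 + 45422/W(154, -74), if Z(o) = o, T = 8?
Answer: 351142187/61844 ≈ 5677.9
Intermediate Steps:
W(l, m) = 8
(27*(94 + 112))/46383 + 45422/W(154, -74) = (27*(94 + 112))/46383 + 45422/8 = (27*206)*(1/46383) + 45422*(⅛) = 5562*(1/46383) + 22711/4 = 1854/15461 + 22711/4 = 351142187/61844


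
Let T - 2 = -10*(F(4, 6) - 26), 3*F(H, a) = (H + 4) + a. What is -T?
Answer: -646/3 ≈ -215.33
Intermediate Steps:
F(H, a) = 4/3 + H/3 + a/3 (F(H, a) = ((H + 4) + a)/3 = ((4 + H) + a)/3 = (4 + H + a)/3 = 4/3 + H/3 + a/3)
T = 646/3 (T = 2 - 10*((4/3 + (⅓)*4 + (⅓)*6) - 26) = 2 - 10*((4/3 + 4/3 + 2) - 26) = 2 - 10*(14/3 - 26) = 2 - 10*(-64/3) = 2 + 640/3 = 646/3 ≈ 215.33)
-T = -1*646/3 = -646/3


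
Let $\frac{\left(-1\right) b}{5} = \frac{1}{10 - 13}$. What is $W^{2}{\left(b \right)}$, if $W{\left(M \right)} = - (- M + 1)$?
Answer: $\frac{4}{9} \approx 0.44444$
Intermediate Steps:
$b = \frac{5}{3}$ ($b = - \frac{5}{10 - 13} = - \frac{5}{-3} = \left(-5\right) \left(- \frac{1}{3}\right) = \frac{5}{3} \approx 1.6667$)
$W{\left(M \right)} = -1 + M$ ($W{\left(M \right)} = - (1 - M) = -1 + M$)
$W^{2}{\left(b \right)} = \left(-1 + \frac{5}{3}\right)^{2} = \left(\frac{2}{3}\right)^{2} = \frac{4}{9}$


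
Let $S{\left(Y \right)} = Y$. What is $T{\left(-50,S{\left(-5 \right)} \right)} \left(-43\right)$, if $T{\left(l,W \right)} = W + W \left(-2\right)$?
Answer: $-215$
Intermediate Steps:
$T{\left(l,W \right)} = - W$ ($T{\left(l,W \right)} = W - 2 W = - W$)
$T{\left(-50,S{\left(-5 \right)} \right)} \left(-43\right) = \left(-1\right) \left(-5\right) \left(-43\right) = 5 \left(-43\right) = -215$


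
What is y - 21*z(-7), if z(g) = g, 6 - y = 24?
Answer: 129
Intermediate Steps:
y = -18 (y = 6 - 1*24 = 6 - 24 = -18)
y - 21*z(-7) = -18 - 21*(-7) = -18 + 147 = 129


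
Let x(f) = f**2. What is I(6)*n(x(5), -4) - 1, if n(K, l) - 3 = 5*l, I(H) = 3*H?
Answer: -307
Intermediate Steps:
n(K, l) = 3 + 5*l
I(6)*n(x(5), -4) - 1 = (3*6)*(3 + 5*(-4)) - 1 = 18*(3 - 20) - 1 = 18*(-17) - 1 = -306 - 1 = -307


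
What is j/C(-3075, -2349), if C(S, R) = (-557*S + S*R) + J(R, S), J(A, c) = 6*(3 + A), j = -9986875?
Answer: -9986875/8921874 ≈ -1.1194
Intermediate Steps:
J(A, c) = 18 + 6*A
C(S, R) = 18 - 557*S + 6*R + R*S (C(S, R) = (-557*S + S*R) + (18 + 6*R) = (-557*S + R*S) + (18 + 6*R) = 18 - 557*S + 6*R + R*S)
j/C(-3075, -2349) = -9986875/(18 - 557*(-3075) + 6*(-2349) - 2349*(-3075)) = -9986875/(18 + 1712775 - 14094 + 7223175) = -9986875/8921874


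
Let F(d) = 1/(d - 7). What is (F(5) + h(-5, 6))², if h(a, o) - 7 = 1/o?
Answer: 400/9 ≈ 44.444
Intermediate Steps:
h(a, o) = 7 + 1/o
F(d) = 1/(-7 + d)
(F(5) + h(-5, 6))² = (1/(-7 + 5) + (7 + 1/6))² = (1/(-2) + (7 + ⅙))² = (-½ + 43/6)² = (20/3)² = 400/9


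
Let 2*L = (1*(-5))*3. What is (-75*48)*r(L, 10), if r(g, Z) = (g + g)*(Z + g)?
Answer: 135000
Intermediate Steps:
L = -15/2 (L = ((1*(-5))*3)/2 = (-5*3)/2 = (½)*(-15) = -15/2 ≈ -7.5000)
r(g, Z) = 2*g*(Z + g) (r(g, Z) = (2*g)*(Z + g) = 2*g*(Z + g))
(-75*48)*r(L, 10) = (-75*48)*(2*(-15/2)*(10 - 15/2)) = -7200*(-15)*5/(2*2) = -3600*(-75/2) = 135000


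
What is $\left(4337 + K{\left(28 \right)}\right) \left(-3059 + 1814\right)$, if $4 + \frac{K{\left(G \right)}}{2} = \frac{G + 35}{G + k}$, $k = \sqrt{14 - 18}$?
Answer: $- \frac{1062850275}{197} + \frac{78435 i}{197} \approx -5.3952 \cdot 10^{6} + 398.15 i$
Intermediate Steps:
$k = 2 i$ ($k = \sqrt{-4} = 2 i \approx 2.0 i$)
$K{\left(G \right)} = -8 + \frac{2 \left(35 + G\right)}{G + 2 i}$ ($K{\left(G \right)} = -8 + 2 \frac{G + 35}{G + 2 i} = -8 + 2 \frac{35 + G}{G + 2 i} = -8 + \frac{2 \left(35 + G\right)}{G + 2 i}$)
$\left(4337 + K{\left(28 \right)}\right) \left(-3059 + 1814\right) = \left(4337 + \frac{2 \left(35 - 8 i - 84\right)}{28 + 2 i}\right) \left(-3059 + 1814\right) = \left(4337 + 2 \frac{28 - 2 i}{788} \left(35 - 8 i - 84\right)\right) \left(-1245\right) = \left(4337 + 2 \frac{28 - 2 i}{788} \left(-49 - 8 i\right)\right) \left(-1245\right) = \left(4337 + \frac{\left(-49 - 8 i\right) \left(28 - 2 i\right)}{394}\right) \left(-1245\right) = -5399565 - \frac{1245 \left(-49 - 8 i\right) \left(28 - 2 i\right)}{394}$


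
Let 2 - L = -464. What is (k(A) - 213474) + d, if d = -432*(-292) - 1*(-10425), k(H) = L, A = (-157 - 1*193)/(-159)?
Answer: -76439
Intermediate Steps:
L = 466 (L = 2 - 1*(-464) = 2 + 464 = 466)
A = 350/159 (A = (-157 - 193)*(-1/159) = -350*(-1/159) = 350/159 ≈ 2.2013)
k(H) = 466
d = 136569 (d = 126144 + 10425 = 136569)
(k(A) - 213474) + d = (466 - 213474) + 136569 = -213008 + 136569 = -76439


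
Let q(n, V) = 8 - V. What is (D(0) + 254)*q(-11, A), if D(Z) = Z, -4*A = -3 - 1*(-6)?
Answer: 4445/2 ≈ 2222.5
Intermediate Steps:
A = -¾ (A = -(-3 - 1*(-6))/4 = -(-3 + 6)/4 = -¼*3 = -¾ ≈ -0.75000)
(D(0) + 254)*q(-11, A) = (0 + 254)*(8 - 1*(-¾)) = 254*(8 + ¾) = 254*(35/4) = 4445/2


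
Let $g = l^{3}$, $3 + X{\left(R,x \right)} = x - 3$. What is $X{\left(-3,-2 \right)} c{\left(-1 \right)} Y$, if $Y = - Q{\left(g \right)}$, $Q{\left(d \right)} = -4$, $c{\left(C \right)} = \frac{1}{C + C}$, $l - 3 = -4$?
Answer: $16$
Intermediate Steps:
$X{\left(R,x \right)} = -6 + x$ ($X{\left(R,x \right)} = -3 + \left(x - 3\right) = -3 + \left(-3 + x\right) = -6 + x$)
$l = -1$ ($l = 3 - 4 = -1$)
$g = -1$ ($g = \left(-1\right)^{3} = -1$)
$c{\left(C \right)} = \frac{1}{2 C}$
$Y = 4$ ($Y = \left(-1\right) \left(-4\right) = 4$)
$X{\left(-3,-2 \right)} c{\left(-1 \right)} Y = \left(-6 - 2\right) \frac{1}{2 \left(-1\right)} 4 = - 8 \cdot \frac{1}{2} \left(-1\right) 4 = \left(-8\right) \left(- \frac{1}{2}\right) 4 = 4 \cdot 4 = 16$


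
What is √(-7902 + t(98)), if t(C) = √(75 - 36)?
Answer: √(-7902 + √39) ≈ 88.858*I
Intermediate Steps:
t(C) = √39
√(-7902 + t(98)) = √(-7902 + √39)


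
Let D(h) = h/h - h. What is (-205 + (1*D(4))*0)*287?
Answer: -58835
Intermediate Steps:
D(h) = 1 - h
(-205 + (1*D(4))*0)*287 = (-205 + (1*(1 - 1*4))*0)*287 = (-205 + (1*(1 - 4))*0)*287 = (-205 + (1*(-3))*0)*287 = (-205 - 3*0)*287 = (-205 + 0)*287 = -205*287 = -58835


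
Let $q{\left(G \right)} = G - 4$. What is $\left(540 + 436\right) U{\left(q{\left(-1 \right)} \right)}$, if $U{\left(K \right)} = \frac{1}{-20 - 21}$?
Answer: $- \frac{976}{41} \approx -23.805$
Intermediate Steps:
$q{\left(G \right)} = -4 + G$
$U{\left(K \right)} = - \frac{1}{41}$ ($U{\left(K \right)} = \frac{1}{-41} = - \frac{1}{41}$)
$\left(540 + 436\right) U{\left(q{\left(-1 \right)} \right)} = \left(540 + 436\right) \left(- \frac{1}{41}\right) = 976 \left(- \frac{1}{41}\right) = - \frac{976}{41}$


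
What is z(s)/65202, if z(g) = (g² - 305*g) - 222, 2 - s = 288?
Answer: 28134/10867 ≈ 2.5889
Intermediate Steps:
s = -286 (s = 2 - 1*288 = 2 - 288 = -286)
z(g) = -222 + g² - 305*g
z(s)/65202 = (-222 + (-286)² - 305*(-286))/65202 = (-222 + 81796 + 87230)*(1/65202) = 168804*(1/65202) = 28134/10867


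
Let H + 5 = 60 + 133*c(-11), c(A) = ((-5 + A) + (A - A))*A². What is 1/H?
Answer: -1/257433 ≈ -3.8845e-6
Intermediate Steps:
c(A) = A²*(-5 + A) (c(A) = ((-5 + A) + 0)*A² = (-5 + A)*A² = A²*(-5 + A))
H = -257433 (H = -5 + (60 + 133*((-11)²*(-5 - 11))) = -5 + (60 + 133*(121*(-16))) = -5 + (60 + 133*(-1936)) = -5 + (60 - 257488) = -5 - 257428 = -257433)
1/H = 1/(-257433) = -1/257433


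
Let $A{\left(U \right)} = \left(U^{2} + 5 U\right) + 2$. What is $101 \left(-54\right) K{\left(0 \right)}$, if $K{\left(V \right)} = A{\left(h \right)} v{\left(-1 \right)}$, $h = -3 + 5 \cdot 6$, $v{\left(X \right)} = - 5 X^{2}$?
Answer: $23615820$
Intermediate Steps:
$h = 27$ ($h = -3 + 30 = 27$)
$A{\left(U \right)} = 2 + U^{2} + 5 U$
$K{\left(V \right)} = -4330$ ($K{\left(V \right)} = \left(2 + 27^{2} + 5 \cdot 27\right) \left(- 5 \left(-1\right)^{2}\right) = \left(2 + 729 + 135\right) \left(\left(-5\right) 1\right) = 866 \left(-5\right) = -4330$)
$101 \left(-54\right) K{\left(0 \right)} = 101 \left(-54\right) \left(-4330\right) = \left(-5454\right) \left(-4330\right) = 23615820$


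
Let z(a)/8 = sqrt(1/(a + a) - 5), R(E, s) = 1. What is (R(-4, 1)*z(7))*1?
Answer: 4*I*sqrt(966)/7 ≈ 17.76*I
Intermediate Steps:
z(a) = 8*sqrt(-5 + 1/(2*a)) (z(a) = 8*sqrt(1/(a + a) - 5) = 8*sqrt(1/(2*a) - 5) = 8*sqrt(-5 + 1/(2*a)))
(R(-4, 1)*z(7))*1 = (1*(4*sqrt(-20 + 2/7)))*1 = (1*(4*sqrt(-138/7)))*1 = (1*(4*(I*sqrt(966)/7)))*1 = (1*(4*I*sqrt(966)/7))*1 = (4*I*sqrt(966)/7)*1 = 4*I*sqrt(966)/7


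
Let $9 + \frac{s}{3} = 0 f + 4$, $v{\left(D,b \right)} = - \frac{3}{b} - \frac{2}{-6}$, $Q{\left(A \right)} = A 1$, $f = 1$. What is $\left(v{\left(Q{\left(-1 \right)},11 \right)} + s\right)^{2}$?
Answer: $\frac{243049}{1089} \approx 223.19$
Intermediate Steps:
$Q{\left(A \right)} = A$
$v{\left(D,b \right)} = \frac{1}{3} - \frac{3}{b}$ ($v{\left(D,b \right)} = - \frac{3}{b} - - \frac{1}{3} = - \frac{3}{b} + \frac{1}{3} = \frac{1}{3} - \frac{3}{b}$)
$s = -15$ ($s = -27 + 3 \left(0 \cdot 1 + 4\right) = -27 + 3 \left(0 + 4\right) = -27 + 3 \cdot 4 = -27 + 12 = -15$)
$\left(v{\left(Q{\left(-1 \right)},11 \right)} + s\right)^{2} = \left(\frac{-9 + 11}{3 \cdot 11} - 15\right)^{2} = \left(\frac{1}{3} \cdot \frac{1}{11} \cdot 2 - 15\right)^{2} = \left(\frac{2}{33} - 15\right)^{2} = \left(- \frac{493}{33}\right)^{2} = \frac{243049}{1089}$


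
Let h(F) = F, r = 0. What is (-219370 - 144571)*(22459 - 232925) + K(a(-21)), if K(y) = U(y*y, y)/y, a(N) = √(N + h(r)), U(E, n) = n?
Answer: 76597206507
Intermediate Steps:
a(N) = √N (a(N) = √(N + 0) = √N)
K(y) = 1 (K(y) = y/y = 1)
(-219370 - 144571)*(22459 - 232925) + K(a(-21)) = (-219370 - 144571)*(22459 - 232925) + 1 = -363941*(-210466) + 1 = 76597206506 + 1 = 76597206507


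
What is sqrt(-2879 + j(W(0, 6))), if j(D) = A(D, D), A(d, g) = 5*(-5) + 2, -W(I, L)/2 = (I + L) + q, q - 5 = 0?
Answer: I*sqrt(2902) ≈ 53.87*I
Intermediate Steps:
q = 5 (q = 5 + 0 = 5)
W(I, L) = -10 - 2*I - 2*L (W(I, L) = -2*((I + L) + 5) = -2*(5 + I + L) = -10 - 2*I - 2*L)
A(d, g) = -23 (A(d, g) = -25 + 2 = -23)
j(D) = -23
sqrt(-2879 + j(W(0, 6))) = sqrt(-2879 - 23) = sqrt(-2902) = I*sqrt(2902)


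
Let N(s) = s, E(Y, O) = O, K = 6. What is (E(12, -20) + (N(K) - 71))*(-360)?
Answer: 30600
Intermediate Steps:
(E(12, -20) + (N(K) - 71))*(-360) = (-20 + (6 - 71))*(-360) = (-20 - 65)*(-360) = -85*(-360) = 30600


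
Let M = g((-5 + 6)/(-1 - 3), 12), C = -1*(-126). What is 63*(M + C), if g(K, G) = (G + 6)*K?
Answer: 15309/2 ≈ 7654.5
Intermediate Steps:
C = 126
g(K, G) = K*(6 + G) (g(K, G) = (6 + G)*K = K*(6 + G))
M = -9/2 (M = ((-5 + 6)/(-1 - 3))*(6 + 12) = (1/(-4))*18 = (1*(-1/4))*18 = -1/4*18 = -9/2 ≈ -4.5000)
63*(M + C) = 63*(-9/2 + 126) = 63*(243/2) = 15309/2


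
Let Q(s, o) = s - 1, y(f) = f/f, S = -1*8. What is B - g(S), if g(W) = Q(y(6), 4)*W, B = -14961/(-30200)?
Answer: 14961/30200 ≈ 0.49540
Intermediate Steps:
S = -8
y(f) = 1
Q(s, o) = -1 + s
B = 14961/30200 (B = -14961*(-1/30200) = 14961/30200 ≈ 0.49540)
g(W) = 0 (g(W) = (-1 + 1)*W = 0*W = 0)
B - g(S) = 14961/30200 - 1*0 = 14961/30200 + 0 = 14961/30200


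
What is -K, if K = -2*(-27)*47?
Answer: -2538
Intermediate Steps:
K = 2538 (K = 54*47 = 2538)
-K = -1*2538 = -2538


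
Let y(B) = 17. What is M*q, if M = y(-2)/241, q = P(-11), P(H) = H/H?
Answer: 17/241 ≈ 0.070539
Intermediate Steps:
P(H) = 1
q = 1
M = 17/241 ≈ 0.070539
M*q = (17/241)*1 = 17/241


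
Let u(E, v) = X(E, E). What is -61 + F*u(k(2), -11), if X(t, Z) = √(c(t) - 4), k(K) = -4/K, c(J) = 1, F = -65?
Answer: -61 - 65*I*√3 ≈ -61.0 - 112.58*I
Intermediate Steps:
X(t, Z) = I*√3 (X(t, Z) = √(1 - 4) = √(-3) = I*√3)
u(E, v) = I*√3
-61 + F*u(k(2), -11) = -61 - 65*I*√3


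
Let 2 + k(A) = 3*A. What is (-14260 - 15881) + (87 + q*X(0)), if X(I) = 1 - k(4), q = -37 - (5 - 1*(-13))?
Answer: -29559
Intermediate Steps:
q = -55 (q = -37 - (5 + 13) = -37 - 1*18 = -37 - 18 = -55)
k(A) = -2 + 3*A
X(I) = -9 (X(I) = 1 - (-2 + 3*4) = 1 - (-2 + 12) = 1 - 1*10 = 1 - 10 = -9)
(-14260 - 15881) + (87 + q*X(0)) = (-14260 - 15881) + (87 - 55*(-9)) = -30141 + (87 + 495) = -30141 + 582 = -29559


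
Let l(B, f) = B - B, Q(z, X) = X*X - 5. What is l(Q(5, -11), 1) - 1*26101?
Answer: -26101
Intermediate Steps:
Q(z, X) = -5 + X² (Q(z, X) = X² - 5 = -5 + X²)
l(B, f) = 0
l(Q(5, -11), 1) - 1*26101 = 0 - 1*26101 = 0 - 26101 = -26101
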